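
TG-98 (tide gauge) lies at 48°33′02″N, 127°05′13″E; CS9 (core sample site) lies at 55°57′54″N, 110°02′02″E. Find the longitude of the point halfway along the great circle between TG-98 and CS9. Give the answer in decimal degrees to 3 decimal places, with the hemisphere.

TG-98: φ = +48.55056°, λ = +127.08694°
CS9: φ = +55.96500°, λ = +110.03389°
Bx = cos φ₂ cos Δλ = 0.535091,  By = cos φ₂ sin Δλ = -0.164136
φₘ = atan2(sin φ₁ + sin φ₂, √((cos φ₁ + Bx)² + By²)) = 52.56340°
λₘ = λ₁ + atan2(By, cos φ₁ + Bx) = 119.27941°

119.279°E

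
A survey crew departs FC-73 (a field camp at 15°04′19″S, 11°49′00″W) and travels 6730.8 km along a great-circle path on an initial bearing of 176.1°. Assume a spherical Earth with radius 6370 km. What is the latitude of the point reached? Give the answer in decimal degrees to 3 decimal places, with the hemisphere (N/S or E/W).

75.171°S

FC-73: φ = -15.07194°, λ = -11.81667°
δ = d/R = 6730.8/6370 = 1.056641 rad
φ₂ = arcsin(sin φ₁ cos δ + cos φ₁ sin δ cos θ)
   = arcsin(-0.26003·0.49180 + 0.96560·0.87071·-0.99768) = -75.17068°
λ₂ = λ₁ + atan2(sin θ sin δ cos φ₁, cos δ − sin φ₁ sin φ₂) = 1.56212°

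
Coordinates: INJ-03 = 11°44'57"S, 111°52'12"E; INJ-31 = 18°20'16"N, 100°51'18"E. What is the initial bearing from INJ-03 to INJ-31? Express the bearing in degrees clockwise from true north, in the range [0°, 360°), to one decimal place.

INJ-03: φ = -11.74917°, λ = +111.87000°
INJ-31: φ = +18.33778°, λ = +100.85500°
Δλ = -11.0150°
y = sin Δλ · cos φ₂ = -0.181363
x = cos φ₁ sin φ₂ − sin φ₁ cos φ₂ cos Δλ = 0.497753
θ = atan2(y, x) = -20.0199° → 339.9801° (mod 360°)

340.0°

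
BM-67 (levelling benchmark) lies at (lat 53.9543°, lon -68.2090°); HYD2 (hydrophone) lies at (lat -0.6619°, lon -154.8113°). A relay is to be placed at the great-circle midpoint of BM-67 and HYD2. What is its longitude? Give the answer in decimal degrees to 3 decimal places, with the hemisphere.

Bx = cos φ₂ cos Δλ = 0.059262,  By = cos φ₂ sin Δλ = -0.998176
φₘ = atan2(sin φ₁ + sin φ₂, √((cos φ₁ + Bx)² + By²)) = 33.81422°
λₘ = λ₁ + atan2(By, cos φ₁ + Bx) = -125.23041°

125.230°W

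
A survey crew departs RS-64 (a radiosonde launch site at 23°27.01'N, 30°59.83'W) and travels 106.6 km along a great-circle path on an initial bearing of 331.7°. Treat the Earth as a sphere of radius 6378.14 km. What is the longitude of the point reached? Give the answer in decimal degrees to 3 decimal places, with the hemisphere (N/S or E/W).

31.495°W

RS-64: φ = +23.45017°, λ = -30.99717°
δ = d/R = 106.6/6378.14 = 0.016713 rad
φ₂ = arcsin(sin φ₁ cos δ + cos φ₁ sin δ cos θ)
   = arcsin(0.39795·0.99986 + 0.91741·0.01671·0.88048) = 24.29252°
λ₂ = λ₁ + atan2(sin θ sin δ cos φ₁, cos δ − sin φ₁ sin φ₂) = -31.49524°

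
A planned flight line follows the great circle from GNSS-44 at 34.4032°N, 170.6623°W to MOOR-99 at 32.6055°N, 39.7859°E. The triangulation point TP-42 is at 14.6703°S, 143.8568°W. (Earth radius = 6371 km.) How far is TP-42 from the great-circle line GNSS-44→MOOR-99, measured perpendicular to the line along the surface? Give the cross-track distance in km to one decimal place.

503.9 km

δ₁₃ = central angle GNSS-44→TP-42 = 0.965118 rad  (haversine)
θ₁₃ = bearing GNSS-44→TP-42 = 147.950°,  θ₁₂ = bearing GNSS-44→MOOR-99 = 333.465°
dₓₜ = R·arcsin(sin δ₁₃ · sin(θ₁₃ − θ₁₂)) = 6371·arcsin(0.82212·sin(-185.515°)) = 503.918 km
|dₓₜ| = 503.918 km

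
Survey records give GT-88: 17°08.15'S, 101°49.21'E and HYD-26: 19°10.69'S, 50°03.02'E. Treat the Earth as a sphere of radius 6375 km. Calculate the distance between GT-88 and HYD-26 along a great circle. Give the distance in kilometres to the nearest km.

5458 km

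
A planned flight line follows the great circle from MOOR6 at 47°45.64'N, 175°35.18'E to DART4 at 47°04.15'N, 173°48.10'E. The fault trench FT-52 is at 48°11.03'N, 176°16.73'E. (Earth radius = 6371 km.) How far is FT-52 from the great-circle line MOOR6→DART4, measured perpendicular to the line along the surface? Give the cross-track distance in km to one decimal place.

MOOR6: φ = +47.76067°, λ = +175.58633°
DART4: φ = +47.06917°, λ = +173.80167°
FT-52: φ = +48.18383°, λ = +176.27883°
δ₁₃ = central angle MOOR6→FT-52 = 0.010955 rad  (haversine)
θ₁₃ = bearing MOOR6→FT-52 = 47.355°,  θ₁₂ = bearing MOOR6→DART4 = 240.864°
dₓₜ = R·arcsin(sin δ₁₃ · sin(θ₁₃ − θ₁₂)) = 6371·arcsin(0.01096·sin(-193.509°)) = 16.304 km
|dₓₜ| = 16.304 km

16.3 km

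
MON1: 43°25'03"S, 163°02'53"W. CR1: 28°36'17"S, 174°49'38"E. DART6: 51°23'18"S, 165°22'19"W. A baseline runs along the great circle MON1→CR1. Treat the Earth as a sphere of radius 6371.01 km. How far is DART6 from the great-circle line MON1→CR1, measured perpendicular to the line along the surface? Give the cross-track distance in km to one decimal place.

MON1: φ = -43.41750°, λ = -163.04806°
CR1: φ = -28.60472°, λ = +174.82722°
DART6: φ = -51.38833°, λ = -165.37194°
δ₁₃ = central angle MON1→DART6 = 0.141780 rad  (haversine)
θ₁₃ = bearing MON1→DART6 = 190.316°,  θ₁₂ = bearing MON1→CR1 = 302.571°
dₓₜ = R·arcsin(sin δ₁₃ · sin(θ₁₃ − θ₁₂)) = 6371.01·arcsin(0.14131·sin(-112.256°)) = -835.587 km
|dₓₜ| = 835.587 km

835.6 km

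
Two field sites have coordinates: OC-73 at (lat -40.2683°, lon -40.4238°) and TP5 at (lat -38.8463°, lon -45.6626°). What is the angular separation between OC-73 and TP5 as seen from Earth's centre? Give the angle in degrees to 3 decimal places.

Δφ = 1.4220°,  Δλ = -5.2388°
a = sin²(Δφ/2) + cos φ₁ cos φ₂ sin²(Δλ/2) = 0.001395
c = 2·arcsin(√a) = 0.074721 rad = 4.2812°

4.281°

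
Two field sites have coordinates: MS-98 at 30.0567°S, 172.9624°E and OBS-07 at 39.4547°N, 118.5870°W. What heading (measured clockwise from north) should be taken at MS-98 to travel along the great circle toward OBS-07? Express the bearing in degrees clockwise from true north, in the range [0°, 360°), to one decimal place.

Δλ = 68.4506°
y = sin Δλ · cos φ₂ = 0.718157
x = cos φ₁ sin φ₂ − sin φ₁ cos φ₂ cos Δλ = 0.692062
θ = atan2(y, x) = 46.0601° → 46.0601° (mod 360°)

46.1°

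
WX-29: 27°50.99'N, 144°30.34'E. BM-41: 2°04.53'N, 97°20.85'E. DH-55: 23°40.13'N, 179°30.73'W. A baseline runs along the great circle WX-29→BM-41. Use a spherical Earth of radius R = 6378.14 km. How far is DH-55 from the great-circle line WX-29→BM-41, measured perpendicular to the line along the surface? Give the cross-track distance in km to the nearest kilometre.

1201 km

WX-29: φ = +27.84983°, λ = +144.50567°
BM-41: φ = +2.07550°, λ = +97.34750°
DH-55: φ = +23.66883°, λ = -179.51217°
δ₁₃ = central angle WX-29→DH-55 = 0.568278 rad  (haversine)
θ₁₃ = bearing WX-29→DH-55 = 89.071°,  θ₁₂ = bearing WX-29→BM-41 = 248.718°
dₓₜ = R·arcsin(sin δ₁₃ · sin(θ₁₃ − θ₁₂)) = 6378.14·arcsin(0.53818·sin(-159.647°)) = -1200.945 km
|dₓₜ| = 1200.945 km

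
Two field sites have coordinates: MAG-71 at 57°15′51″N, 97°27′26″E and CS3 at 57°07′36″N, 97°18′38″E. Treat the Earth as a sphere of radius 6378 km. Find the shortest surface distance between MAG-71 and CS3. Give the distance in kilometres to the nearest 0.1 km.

MAG-71: φ = +57.26417°, λ = +97.45722°
CS3: φ = +57.12667°, λ = +97.31056°
Δφ = -0.1375°,  Δλ = -0.1467°
a = sin²(Δφ/2) + cos φ₁ cos φ₂ sin²(Δλ/2) = 0.000002
c = 2·arcsin(√a) = 0.002772 rad = 0.1588°
d = R·c = 6378 × 0.002772 = 17.7 km

17.7 km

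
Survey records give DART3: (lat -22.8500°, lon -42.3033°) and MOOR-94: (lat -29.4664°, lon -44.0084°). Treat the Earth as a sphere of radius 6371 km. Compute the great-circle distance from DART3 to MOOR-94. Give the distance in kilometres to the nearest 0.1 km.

755.1 km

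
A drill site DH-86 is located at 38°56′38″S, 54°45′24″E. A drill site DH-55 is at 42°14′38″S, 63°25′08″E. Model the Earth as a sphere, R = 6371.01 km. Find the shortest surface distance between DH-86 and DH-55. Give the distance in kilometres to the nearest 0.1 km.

DH-86: φ = -38.94389°, λ = +54.75667°
DH-55: φ = -42.24389°, λ = +63.41889°
Δφ = -3.3000°,  Δλ = 8.6622°
a = sin²(Δφ/2) + cos φ₁ cos φ₂ sin²(Δλ/2) = 0.004113
c = 2·arcsin(√a) = 0.128351 rad = 7.3540°
d = R·c = 6371.01 × 0.128351 = 817.7 km

817.7 km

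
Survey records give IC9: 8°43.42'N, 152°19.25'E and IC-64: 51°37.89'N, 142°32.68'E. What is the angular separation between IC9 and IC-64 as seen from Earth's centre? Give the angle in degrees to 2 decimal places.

43.65°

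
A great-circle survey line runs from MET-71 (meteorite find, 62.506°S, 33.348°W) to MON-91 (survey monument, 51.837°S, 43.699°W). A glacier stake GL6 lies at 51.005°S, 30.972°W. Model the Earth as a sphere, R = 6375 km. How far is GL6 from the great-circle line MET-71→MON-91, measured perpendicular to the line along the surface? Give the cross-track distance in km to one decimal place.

δ₁₃ = central angle MET-71→GL6 = 0.201979 rad  (haversine)
θ₁₃ = bearing MET-71→GL6 = 7.472°,  θ₁₂ = bearing MET-71→MON-91 = 327.787°
dₓₜ = R·arcsin(sin δ₁₃ · sin(θ₁₃ − θ₁₂)) = 6375·arcsin(0.20061·sin(-320.315°)) = 818.893 km
|dₓₜ| = 818.893 km

818.9 km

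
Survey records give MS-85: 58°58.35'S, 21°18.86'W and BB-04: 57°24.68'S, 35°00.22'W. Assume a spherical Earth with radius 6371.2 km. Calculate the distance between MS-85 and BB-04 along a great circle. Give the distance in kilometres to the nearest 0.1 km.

819.3 km

MS-85: φ = -58.97250°, λ = -21.31433°
BB-04: φ = -57.41133°, λ = -35.00367°
Δφ = 1.5612°,  Δλ = -13.6893°
a = sin²(Δφ/2) + cos φ₁ cos φ₂ sin²(Δλ/2) = 0.004129
c = 2·arcsin(√a) = 0.128600 rad = 7.3682°
d = R·c = 6371.2 × 0.128600 = 819.3 km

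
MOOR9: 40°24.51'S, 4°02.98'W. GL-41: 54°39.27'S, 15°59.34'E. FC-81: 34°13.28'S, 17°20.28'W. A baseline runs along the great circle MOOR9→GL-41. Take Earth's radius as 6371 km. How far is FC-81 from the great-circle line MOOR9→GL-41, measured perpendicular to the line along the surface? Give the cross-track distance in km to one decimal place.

MOOR9: φ = -40.40850°, λ = -4.04967°
GL-41: φ = -54.65450°, λ = +15.98900°
FC-81: φ = -34.22133°, λ = -17.33800°
δ₁₃ = central angle MOOR9→FC-81 = 0.213395 rad  (haversine)
θ₁₃ = bearing MOOR9→FC-81 = 296.177°,  θ₁₂ = bearing MOOR9→GL-41 = 143.592°
dₓₜ = R·arcsin(sin δ₁₃ · sin(θ₁₃ − θ₁₂)) = 6371·arcsin(0.21178·sin(152.585°)) = 622.216 km
|dₓₜ| = 622.216 km

622.2 km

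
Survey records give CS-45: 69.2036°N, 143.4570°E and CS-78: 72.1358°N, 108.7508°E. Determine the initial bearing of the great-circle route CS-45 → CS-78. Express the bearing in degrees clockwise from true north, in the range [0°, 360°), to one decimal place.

300.3°

Δλ = -34.7062°
y = sin Δλ · cos φ₂ = -0.174661
x = cos φ₁ sin φ₂ − sin φ₁ cos φ₂ cos Δλ = 0.102177
θ = atan2(y, x) = -59.6723° → 300.3277° (mod 360°)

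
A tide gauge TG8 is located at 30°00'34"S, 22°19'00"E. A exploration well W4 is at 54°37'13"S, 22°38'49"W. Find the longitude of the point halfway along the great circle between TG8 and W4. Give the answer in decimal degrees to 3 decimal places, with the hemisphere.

TG8: φ = -30.00944°, λ = +22.31667°
W4: φ = -54.62028°, λ = -22.64694°
Bx = cos φ₂ cos Δλ = 0.409670,  By = cos φ₂ sin Δλ = -0.409150
φₘ = atan2(sin φ₁ + sin φ₂, √((cos φ₁ + Bx)² + By²)) = -44.47892°
λₘ = λ₁ + atan2(By, cos φ₁ + Bx) = 4.53315°

4.533°E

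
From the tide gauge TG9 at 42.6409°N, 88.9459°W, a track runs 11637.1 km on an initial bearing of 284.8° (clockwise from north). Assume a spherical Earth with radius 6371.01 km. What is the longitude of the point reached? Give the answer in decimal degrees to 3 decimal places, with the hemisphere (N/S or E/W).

160.350°E

δ = d/R = 11637.1/6371.01 = 1.826571 rad
φ₂ = arcsin(sin φ₁ cos δ + cos φ₁ sin δ cos θ)
   = arcsin(0.67740·-0.25299 + 0.73561·0.96747·0.25545) = 0.59688°
λ₂ = λ₁ + atan2(sin θ sin δ cos φ₁, cos δ − sin φ₁ sin φ₂) = 160.35039°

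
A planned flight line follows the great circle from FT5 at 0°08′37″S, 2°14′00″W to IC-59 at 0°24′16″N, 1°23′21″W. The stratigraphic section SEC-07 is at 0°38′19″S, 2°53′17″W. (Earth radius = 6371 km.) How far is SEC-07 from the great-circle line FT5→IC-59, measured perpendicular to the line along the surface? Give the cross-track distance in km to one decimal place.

6.5 km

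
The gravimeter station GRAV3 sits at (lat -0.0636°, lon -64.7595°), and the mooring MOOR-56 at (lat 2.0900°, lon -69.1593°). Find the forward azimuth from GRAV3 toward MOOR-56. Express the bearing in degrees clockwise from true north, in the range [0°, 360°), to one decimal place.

Δλ = -4.3998°
y = sin Δλ · cos φ₂ = -0.076665
x = cos φ₁ sin φ₂ − sin φ₁ cos φ₂ cos Δλ = 0.037575
θ = atan2(y, x) = -63.8893° → 296.1107° (mod 360°)

296.1°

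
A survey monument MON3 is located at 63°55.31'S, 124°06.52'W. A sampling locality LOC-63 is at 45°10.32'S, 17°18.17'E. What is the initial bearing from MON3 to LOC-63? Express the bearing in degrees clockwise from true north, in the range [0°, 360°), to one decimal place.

151.4°

MON3: φ = -63.92183°, λ = -124.10867°
LOC-63: φ = -45.17200°, λ = +17.30283°
Δλ = 141.4115°
y = sin Δλ · cos φ₂ = 0.439713
x = cos φ₁ sin φ₂ − sin φ₁ cos φ₂ cos Δλ = -0.806720
θ = atan2(y, x) = 151.4069° → 151.4069° (mod 360°)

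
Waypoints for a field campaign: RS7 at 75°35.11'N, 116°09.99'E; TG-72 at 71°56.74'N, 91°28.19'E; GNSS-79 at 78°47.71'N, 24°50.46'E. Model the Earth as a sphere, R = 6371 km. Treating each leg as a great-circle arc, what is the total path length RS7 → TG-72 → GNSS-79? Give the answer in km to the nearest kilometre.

RS7: φ = +75.58517°, λ = +116.16650°
TG-72: φ = +71.94567°, λ = +91.46983°
GNSS-79: φ = +78.79517°, λ = +24.84100°
RS7→TG-72: c = 0.134814 rad, d = 858.90 km
TG-72→GNSS-79: c = 0.295935 rad, d = 1885.40 km
Total = 858.90 + 1885.40 = 2744.30 km

2744 km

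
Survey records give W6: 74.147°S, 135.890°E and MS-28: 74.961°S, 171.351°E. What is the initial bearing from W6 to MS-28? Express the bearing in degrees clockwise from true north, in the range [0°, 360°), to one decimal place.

Δλ = 35.4610°
y = sin Δλ · cos φ₂ = 0.150535
x = cos φ₁ sin φ₂ − sin φ₁ cos φ₂ cos Δλ = -0.060506
θ = atan2(y, x) = 111.8972° → 111.8972° (mod 360°)

111.9°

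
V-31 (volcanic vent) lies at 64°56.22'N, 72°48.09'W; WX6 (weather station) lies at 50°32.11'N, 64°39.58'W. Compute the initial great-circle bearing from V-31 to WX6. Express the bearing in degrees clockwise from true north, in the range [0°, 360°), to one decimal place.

V-31: φ = +64.93700°, λ = -72.80150°
WX6: φ = +50.53517°, λ = -64.65967°
Δλ = 8.1418°
y = sin Δλ · cos φ₂ = 0.090017
x = cos φ₁ sin φ₂ − sin φ₁ cos φ₂ cos Δλ = -0.242918
θ = atan2(y, x) = 159.6670° → 159.6670° (mod 360°)

159.7°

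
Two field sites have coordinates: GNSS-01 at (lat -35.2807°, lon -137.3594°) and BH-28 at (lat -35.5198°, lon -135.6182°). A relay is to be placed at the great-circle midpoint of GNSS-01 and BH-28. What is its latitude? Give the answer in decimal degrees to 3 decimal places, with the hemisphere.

Bx = cos φ₂ cos Δλ = 0.813539,  By = cos φ₂ sin Δλ = 0.024731
φₘ = atan2(sin φ₁ + sin φ₂, √((cos φ₁ + Bx)² + By²)) = -35.40337°
λₘ = λ₁ + atan2(By, cos φ₁ + Bx) = -136.49009°

35.403°S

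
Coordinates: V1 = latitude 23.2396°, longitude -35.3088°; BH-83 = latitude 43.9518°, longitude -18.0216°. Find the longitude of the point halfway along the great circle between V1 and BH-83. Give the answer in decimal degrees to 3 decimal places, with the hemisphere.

Bx = cos φ₂ cos Δλ = 0.687403,  By = cos φ₂ sin Δλ = 0.213934
φₘ = atan2(sin φ₁ + sin φ₂, √((cos φ₁ + Bx)² + By²)) = 33.89350°
λₘ = λ₁ + atan2(By, cos φ₁ + Bx) = -27.72239°

27.722°W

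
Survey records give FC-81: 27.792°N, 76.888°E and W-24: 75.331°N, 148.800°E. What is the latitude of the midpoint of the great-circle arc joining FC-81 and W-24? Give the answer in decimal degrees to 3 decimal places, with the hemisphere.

Bx = cos φ₂ cos Δλ = 0.078624,  By = cos φ₂ sin Δλ = 0.240720
φₘ = atan2(sin φ₁ + sin φ₂, √((cos φ₁ + Bx)² + By²)) = 55.29532°
λₘ = λ₁ + atan2(By, cos φ₁ + Bx) = 90.91878°

55.295°N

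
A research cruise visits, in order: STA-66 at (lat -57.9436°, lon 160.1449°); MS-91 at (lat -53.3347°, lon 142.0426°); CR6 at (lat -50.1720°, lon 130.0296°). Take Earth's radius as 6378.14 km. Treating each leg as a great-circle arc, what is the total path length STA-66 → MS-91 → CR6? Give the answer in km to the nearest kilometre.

2141 km

STA-66→MS-91: c = 0.194837 rad, d = 1242.70 km
MS-91→CR6: c = 0.140820 rad, d = 898.17 km
Total = 1242.70 + 898.17 = 2140.87 km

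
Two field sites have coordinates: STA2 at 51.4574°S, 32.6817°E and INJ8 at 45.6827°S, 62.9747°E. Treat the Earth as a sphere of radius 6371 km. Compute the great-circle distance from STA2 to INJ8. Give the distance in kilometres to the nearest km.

2301 km

Δφ = 5.7747°,  Δλ = 30.2930°
a = sin²(Δφ/2) + cos φ₁ cos φ₂ sin²(Δλ/2) = 0.032257
c = 2·arcsin(√a) = 0.361164 rad = 20.6932°
d = R·c = 6371 × 0.361164 = 2301.0 km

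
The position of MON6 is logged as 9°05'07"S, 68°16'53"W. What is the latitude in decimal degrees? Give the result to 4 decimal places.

9.0853°S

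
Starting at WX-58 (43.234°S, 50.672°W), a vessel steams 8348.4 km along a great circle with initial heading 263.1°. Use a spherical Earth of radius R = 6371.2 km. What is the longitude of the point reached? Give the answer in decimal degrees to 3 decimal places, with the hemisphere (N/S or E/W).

δ = d/R = 8348.4/6371.2 = 1.310334 rad
φ₂ = arcsin(sin φ₁ cos δ + cos φ₁ sin δ cos θ)
   = arcsin(-0.68498·0.25753 + 0.72856·0.96627·-0.12014) = -15.12798°
λ₂ = λ₁ + atan2(sin θ sin δ cos φ₁, cos δ − sin φ₁ sin φ₂) = -134.24196°

134.242°W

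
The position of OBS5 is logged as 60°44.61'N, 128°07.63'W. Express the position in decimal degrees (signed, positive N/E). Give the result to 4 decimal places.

+60.7435°, -128.1272°

lat: 60.7435° N → +60.7435°
lon: 128.1272° W → -128.1272°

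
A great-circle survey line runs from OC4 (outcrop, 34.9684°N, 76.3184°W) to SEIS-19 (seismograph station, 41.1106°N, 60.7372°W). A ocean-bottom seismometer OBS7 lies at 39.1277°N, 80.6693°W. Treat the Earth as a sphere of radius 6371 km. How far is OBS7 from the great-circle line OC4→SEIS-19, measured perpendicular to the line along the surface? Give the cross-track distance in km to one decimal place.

δ₁₃ = central angle OC4→OBS7 = 0.094542 rad  (haversine)
θ₁₃ = bearing OC4→OBS7 = 321.434°,  θ₁₂ = bearing OC4→SEIS-19 = 58.738°
dₓₜ = R·arcsin(sin δ₁₃ · sin(θ₁₃ − θ₁₂)) = 6371·arcsin(0.09440·sin(262.696°)) = -597.424 km
|dₓₜ| = 597.424 km

597.4 km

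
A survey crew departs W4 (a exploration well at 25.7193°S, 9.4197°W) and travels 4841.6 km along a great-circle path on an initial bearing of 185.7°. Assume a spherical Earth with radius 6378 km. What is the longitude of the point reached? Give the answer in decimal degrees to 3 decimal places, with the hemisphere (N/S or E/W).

δ = d/R = 4841.6/6378 = 0.759109 rad
φ₂ = arcsin(sin φ₁ cos δ + cos φ₁ sin δ cos θ)
   = arcsin(-0.43396·0.72545 + 0.90093·0.68828·-0.99506) = -68.72358°
λ₂ = λ₁ + atan2(sin θ sin δ cos φ₁, cos δ − sin φ₁ sin φ₂) = -20.27833°

20.278°W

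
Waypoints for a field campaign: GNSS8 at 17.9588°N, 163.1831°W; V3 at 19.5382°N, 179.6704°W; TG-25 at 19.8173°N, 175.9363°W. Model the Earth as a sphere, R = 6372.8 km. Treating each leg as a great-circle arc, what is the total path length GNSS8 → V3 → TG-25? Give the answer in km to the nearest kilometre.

GNSS8→V3: c = 0.273771 rad, d = 1744.69 km
V3→TG-25: c = 0.061558 rad, d = 392.30 km
Total = 1744.69 + 392.30 = 2136.98 km

2137 km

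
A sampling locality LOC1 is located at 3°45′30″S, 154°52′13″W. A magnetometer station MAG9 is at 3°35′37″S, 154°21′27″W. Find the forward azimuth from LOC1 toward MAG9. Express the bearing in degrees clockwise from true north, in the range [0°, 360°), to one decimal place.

LOC1: φ = -3.75833°, λ = -154.87028°
MAG9: φ = -3.59361°, λ = -154.35750°
Δλ = 0.5128°
y = sin Δλ · cos φ₂ = 0.008932
x = cos φ₁ sin φ₂ − sin φ₁ cos φ₂ cos Δλ = 0.002872
θ = atan2(y, x) = 72.1733° → 72.1733° (mod 360°)

72.2°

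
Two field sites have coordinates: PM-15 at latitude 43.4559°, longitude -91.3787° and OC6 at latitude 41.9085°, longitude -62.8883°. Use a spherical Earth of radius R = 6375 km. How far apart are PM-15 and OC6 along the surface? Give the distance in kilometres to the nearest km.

Δφ = -1.5474°,  Δλ = 28.4904°
a = sin²(Δφ/2) + cos φ₁ cos φ₂ sin²(Δλ/2) = 0.032894
c = 2·arcsin(√a) = 0.364752 rad = 20.8987°
d = R·c = 6375 × 0.364752 = 2325.3 km

2325 km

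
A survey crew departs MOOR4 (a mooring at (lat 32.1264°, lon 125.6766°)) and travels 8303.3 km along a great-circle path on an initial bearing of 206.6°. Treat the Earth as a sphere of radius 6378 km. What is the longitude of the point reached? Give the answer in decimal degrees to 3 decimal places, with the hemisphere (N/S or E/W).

93.399°E

δ = d/R = 8303.3/6378 = 1.301866 rad
φ₂ = arcsin(sin φ₁ cos δ + cos φ₁ sin δ cos θ)
   = arcsin(0.53179·0.26570 + 0.84688·0.96406·-0.89415) = -36.06648°
λ₂ = λ₁ + atan2(sin θ sin δ cos φ₁, cos δ − sin φ₁ sin φ₂) = 93.39930°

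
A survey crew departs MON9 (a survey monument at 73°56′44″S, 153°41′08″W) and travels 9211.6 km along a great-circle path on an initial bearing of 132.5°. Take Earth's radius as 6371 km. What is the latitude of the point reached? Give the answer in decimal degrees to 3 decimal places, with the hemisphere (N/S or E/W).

17.766°S

MON9: φ = -73.94556°, λ = -153.68556°
δ = d/R = 9211.6/6371 = 1.445864 rad
φ₂ = arcsin(sin φ₁ cos δ + cos φ₁ sin δ cos θ)
   = arcsin(-0.96100·0.12461 + 0.27655·0.99221·-0.67559) = -17.76577°
λ₂ = λ₁ + atan2(sin θ sin δ cos φ₁, cos δ − sin φ₁ sin φ₂) = -23.87480°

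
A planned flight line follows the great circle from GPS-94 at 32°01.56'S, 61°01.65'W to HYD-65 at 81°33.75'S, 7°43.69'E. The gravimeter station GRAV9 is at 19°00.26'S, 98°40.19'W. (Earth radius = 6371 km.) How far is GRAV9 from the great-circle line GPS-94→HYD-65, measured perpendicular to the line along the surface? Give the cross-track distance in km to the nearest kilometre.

3705 km

GPS-94: φ = -32.02600°, λ = -61.02750°
HYD-65: φ = -81.56250°, λ = +7.72817°
GRAV9: φ = -19.00433°, λ = -98.66983°
δ₁₃ = central angle GPS-94→GRAV9 = 0.631025 rad  (haversine)
θ₁₃ = bearing GPS-94→GRAV9 = 281.830°,  θ₁₂ = bearing GPS-94→HYD-65 = 170.422°
dₓₜ = R·arcsin(sin δ₁₃ · sin(θ₁₃ − θ₁₂)) = 6371·arcsin(0.58997·sin(111.408°)) = 3704.651 km
|dₓₜ| = 3704.651 km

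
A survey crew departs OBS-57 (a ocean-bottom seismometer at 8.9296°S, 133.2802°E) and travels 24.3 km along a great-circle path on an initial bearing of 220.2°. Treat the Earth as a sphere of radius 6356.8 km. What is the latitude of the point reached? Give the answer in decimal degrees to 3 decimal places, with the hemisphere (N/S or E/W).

δ = d/R = 24.3/6356.8 = 0.003823 rad
φ₂ = arcsin(sin φ₁ cos δ + cos φ₁ sin δ cos θ)
   = arcsin(-0.15522·0.99999 + 0.98788·0.00382·-0.76380) = -9.09686°
λ₂ = λ₁ + atan2(sin θ sin δ cos φ₁, cos δ − sin φ₁ sin φ₂) = 133.13703°

9.097°S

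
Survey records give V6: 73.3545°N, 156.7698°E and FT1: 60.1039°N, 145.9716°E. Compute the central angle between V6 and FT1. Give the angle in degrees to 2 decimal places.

Δφ = -13.2506°,  Δλ = -10.7982°
a = sin²(Δφ/2) + cos φ₁ cos φ₂ sin²(Δλ/2) = 0.014576
c = 2·arcsin(√a) = 0.242049 rad = 13.8684°

13.87°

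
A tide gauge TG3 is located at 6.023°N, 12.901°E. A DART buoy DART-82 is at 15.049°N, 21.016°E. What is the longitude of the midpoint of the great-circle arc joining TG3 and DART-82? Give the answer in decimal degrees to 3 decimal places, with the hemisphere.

Bx = cos φ₂ cos Δλ = 0.956034,  By = cos φ₂ sin Δλ = 0.136319
φₘ = atan2(sin φ₁ + sin φ₂, √((cos φ₁ + Bx)² + By²)) = 10.56187°
λₘ = λ₁ + atan2(By, cos φ₁ + Bx) = 16.89884°

16.899°E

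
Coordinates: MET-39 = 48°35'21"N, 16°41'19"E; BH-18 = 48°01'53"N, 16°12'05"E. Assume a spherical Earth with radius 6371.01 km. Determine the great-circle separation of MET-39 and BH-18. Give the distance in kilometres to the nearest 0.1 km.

71.7 km

MET-39: φ = +48.58917°, λ = +16.68861°
BH-18: φ = +48.03139°, λ = +16.20139°
Δφ = -0.5578°,  Δλ = -0.4872°
a = sin²(Δφ/2) + cos φ₁ cos φ₂ sin²(Δλ/2) = 0.000032
c = 2·arcsin(√a) = 0.011259 rad = 0.6451°
d = R·c = 6371.01 × 0.011259 = 71.7 km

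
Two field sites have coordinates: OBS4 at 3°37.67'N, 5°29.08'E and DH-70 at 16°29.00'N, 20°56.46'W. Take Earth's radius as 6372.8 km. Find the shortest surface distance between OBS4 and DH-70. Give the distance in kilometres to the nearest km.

3221 km

OBS4: φ = +3.62783°, λ = +5.48467°
DH-70: φ = +16.48333°, λ = -20.94100°
Δφ = 12.8555°,  Δλ = -26.4257°
a = sin²(Δφ/2) + cos φ₁ cos φ₂ sin²(Δλ/2) = 0.062529
c = 2·arcsin(√a) = 0.505481 rad = 28.9619°
d = R·c = 6372.8 × 0.505481 = 3221.3 km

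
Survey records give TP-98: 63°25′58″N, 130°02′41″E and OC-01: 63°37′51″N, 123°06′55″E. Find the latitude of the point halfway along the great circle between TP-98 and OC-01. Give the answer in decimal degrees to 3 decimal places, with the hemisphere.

63.574°N

TP-98: φ = +63.43278°, λ = +130.04472°
OC-01: φ = +63.63083°, λ = +123.11528°
Bx = cos φ₂ cos Δλ = 0.440909,  By = cos φ₂ sin Δλ = -0.053586
φₘ = atan2(sin φ₁ + sin φ₂, √((cos φ₁ + Bx)² + By²)) = 63.57360°
λₘ = λ₁ + atan2(By, cos φ₁ + Bx) = 126.59204°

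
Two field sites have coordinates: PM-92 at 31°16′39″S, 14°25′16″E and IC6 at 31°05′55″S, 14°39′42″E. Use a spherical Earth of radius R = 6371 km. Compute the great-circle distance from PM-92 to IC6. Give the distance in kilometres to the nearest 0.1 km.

PM-92: φ = -31.27750°, λ = +14.42111°
IC6: φ = -31.09861°, λ = +14.66167°
Δφ = 0.1789°,  Δλ = 0.2406°
a = sin²(Δφ/2) + cos φ₁ cos φ₂ sin²(Δλ/2) = 0.000006
c = 2·arcsin(√a) = 0.004759 rad = 0.2727°
d = R·c = 6371 × 0.004759 = 30.3 km

30.3 km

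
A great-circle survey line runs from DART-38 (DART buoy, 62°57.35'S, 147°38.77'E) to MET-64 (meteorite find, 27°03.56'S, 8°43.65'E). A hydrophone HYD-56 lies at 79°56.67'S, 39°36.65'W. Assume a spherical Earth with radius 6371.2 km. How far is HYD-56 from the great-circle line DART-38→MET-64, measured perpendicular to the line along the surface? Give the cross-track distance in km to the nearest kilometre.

DART-38: φ = -62.95583°, λ = +147.64617°
MET-64: φ = -27.05933°, λ = +8.72750°
HYD-56: φ = -79.94450°, λ = -39.61083°
δ₁₃ = central angle DART-38→HYD-56 = 0.646456 rad  (haversine)
θ₁₃ = bearing DART-38→HYD-56 = 177.902°,  θ₁₂ = bearing DART-38→MET-64 = 216.025°
dₓₜ = R·arcsin(sin δ₁₃ · sin(θ₁₃ − θ₁₂)) = 6371.2·arcsin(0.60236·sin(-38.124°)) = -2427.607 km
|dₓₜ| = 2427.607 km

2428 km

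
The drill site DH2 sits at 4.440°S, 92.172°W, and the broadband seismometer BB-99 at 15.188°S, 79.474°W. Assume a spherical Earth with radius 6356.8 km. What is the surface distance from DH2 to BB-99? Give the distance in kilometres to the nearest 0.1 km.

Δφ = -10.7480°,  Δλ = 12.6980°
a = sin²(Δφ/2) + cos φ₁ cos φ₂ sin²(Δλ/2) = 0.020538
c = 2·arcsin(√a) = 0.287611 rad = 16.4789°
d = R·c = 6356.8 × 0.287611 = 1828.3 km

1828.3 km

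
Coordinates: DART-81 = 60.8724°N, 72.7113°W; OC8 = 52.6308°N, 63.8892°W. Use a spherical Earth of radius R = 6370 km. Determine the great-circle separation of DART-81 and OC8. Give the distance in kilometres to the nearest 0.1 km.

Δφ = -8.2416°,  Δλ = 8.8221°
a = sin²(Δφ/2) + cos φ₁ cos φ₂ sin²(Δλ/2) = 0.006911
c = 2·arcsin(√a) = 0.166462 rad = 9.5376°
d = R·c = 6370 × 0.166462 = 1060.4 km

1060.4 km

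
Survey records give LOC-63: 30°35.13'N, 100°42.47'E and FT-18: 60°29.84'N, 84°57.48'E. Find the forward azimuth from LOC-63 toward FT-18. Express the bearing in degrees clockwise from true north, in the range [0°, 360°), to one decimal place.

345.3°

LOC-63: φ = +30.58550°, λ = +100.70783°
FT-18: φ = +60.49733°, λ = +84.95800°
Δλ = -15.7498°
y = sin Δλ · cos φ₂ = -0.133673
x = cos φ₁ sin φ₂ − sin φ₁ cos φ₂ cos Δλ = 0.508074
θ = atan2(y, x) = -14.7403° → 345.2597° (mod 360°)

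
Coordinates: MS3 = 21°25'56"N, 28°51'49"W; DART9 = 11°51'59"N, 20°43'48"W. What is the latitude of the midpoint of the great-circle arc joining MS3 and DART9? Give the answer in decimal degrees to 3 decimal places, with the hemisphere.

MS3: φ = +21.43222°, λ = -28.86361°
DART9: φ = +11.86639°, λ = -20.73000°
Bx = cos φ₂ cos Δλ = 0.968786,  By = cos φ₂ sin Δλ = 0.138458
φₘ = atan2(sin φ₁ + sin φ₂, √((cos φ₁ + Bx)² + By²)) = 16.68897°
λₘ = λ₁ + atan2(By, cos φ₁ + Bx) = -24.69487°

16.689°N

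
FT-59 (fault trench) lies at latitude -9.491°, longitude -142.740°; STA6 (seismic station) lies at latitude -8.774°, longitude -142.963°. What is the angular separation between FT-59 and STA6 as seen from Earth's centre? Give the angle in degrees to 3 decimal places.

0.750°

Δφ = 0.7170°,  Δλ = -0.2230°
a = sin²(Δφ/2) + cos φ₁ cos φ₂ sin²(Δλ/2) = 0.000043
c = 2·arcsin(√a) = 0.013091 rad = 0.7500°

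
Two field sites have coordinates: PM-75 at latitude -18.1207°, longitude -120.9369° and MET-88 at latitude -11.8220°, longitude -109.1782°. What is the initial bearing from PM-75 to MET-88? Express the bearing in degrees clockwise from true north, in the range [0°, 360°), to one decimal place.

Δλ = 11.7587°
y = sin Δλ · cos φ₂ = 0.199468
x = cos φ₁ sin φ₂ − sin φ₁ cos φ₂ cos Δλ = 0.103323
θ = atan2(y, x) = 62.6161° → 62.6161° (mod 360°)

62.6°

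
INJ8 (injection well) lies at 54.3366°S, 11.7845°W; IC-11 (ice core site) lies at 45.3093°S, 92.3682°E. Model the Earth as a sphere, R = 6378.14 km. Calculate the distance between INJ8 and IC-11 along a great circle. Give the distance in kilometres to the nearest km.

Δφ = 9.0273°,  Δλ = 104.1527°
a = sin²(Δφ/2) + cos φ₁ cos φ₂ sin²(Δλ/2) = 0.261334
c = 2·arcsin(√a) = 1.073181 rad = 61.4887°
d = R·c = 6378.14 × 1.073181 = 6844.9 km

6845 km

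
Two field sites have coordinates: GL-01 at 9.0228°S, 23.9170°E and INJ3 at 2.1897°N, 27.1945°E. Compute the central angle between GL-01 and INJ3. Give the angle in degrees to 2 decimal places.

Δφ = 11.2125°,  Δλ = 3.2775°
a = sin²(Δφ/2) + cos φ₁ cos φ₂ sin²(Δλ/2) = 0.010351
c = 2·arcsin(√a) = 0.203830 rad = 11.6786°

11.68°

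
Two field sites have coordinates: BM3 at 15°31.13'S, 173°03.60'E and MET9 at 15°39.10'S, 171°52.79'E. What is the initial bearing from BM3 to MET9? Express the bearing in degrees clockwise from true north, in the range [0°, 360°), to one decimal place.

263.2°

BM3: φ = -15.51883°, λ = +173.06000°
MET9: φ = -15.65167°, λ = +171.87983°
Δλ = -1.1802°
y = sin Δλ · cos φ₂ = -0.019833
x = cos φ₁ sin φ₂ − sin φ₁ cos φ₂ cos Δλ = -0.002373
θ = atan2(y, x) = -96.8232° → 263.1768° (mod 360°)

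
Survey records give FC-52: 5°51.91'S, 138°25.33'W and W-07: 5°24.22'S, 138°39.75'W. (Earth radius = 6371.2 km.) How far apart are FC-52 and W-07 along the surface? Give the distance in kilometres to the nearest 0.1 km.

FC-52: φ = -5.86517°, λ = -138.42217°
W-07: φ = -5.40367°, λ = -138.66250°
Δφ = 0.4615°,  Δλ = -0.2403°
a = sin²(Δφ/2) + cos φ₁ cos φ₂ sin²(Δλ/2) = 0.000021
c = 2·arcsin(√a) = 0.009072 rad = 0.5198°
d = R·c = 6371.2 × 0.009072 = 57.8 km

57.8 km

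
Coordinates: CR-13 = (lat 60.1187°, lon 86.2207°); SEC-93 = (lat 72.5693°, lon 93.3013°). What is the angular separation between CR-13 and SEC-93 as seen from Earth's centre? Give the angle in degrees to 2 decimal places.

12.75°

Δφ = 12.4506°,  Δλ = 7.0806°
a = sin²(Δφ/2) + cos φ₁ cos φ₂ sin²(Δλ/2) = 0.012328
c = 2·arcsin(√a) = 0.222521 rad = 12.7495°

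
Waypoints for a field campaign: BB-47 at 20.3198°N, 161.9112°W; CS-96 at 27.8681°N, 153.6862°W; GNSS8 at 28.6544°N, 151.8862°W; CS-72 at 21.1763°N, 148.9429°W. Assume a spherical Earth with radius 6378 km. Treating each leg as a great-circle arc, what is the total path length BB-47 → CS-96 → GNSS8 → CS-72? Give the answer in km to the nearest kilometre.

2265 km

BB-47→CS-96: c = 0.185700 rad, d = 1184.40 km
CS-96→GNSS8: c = 0.030887 rad, d = 197.00 km
GNSS8→CS-72: c = 0.138565 rad, d = 883.77 km
Total = 1184.40 + 197.00 + 883.77 = 2265.16 km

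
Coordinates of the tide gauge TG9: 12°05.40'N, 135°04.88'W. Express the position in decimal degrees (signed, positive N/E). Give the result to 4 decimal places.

+12.0900°, -135.0813°

lat: 12.0900° N → +12.0900°
lon: 135.0813° W → -135.0813°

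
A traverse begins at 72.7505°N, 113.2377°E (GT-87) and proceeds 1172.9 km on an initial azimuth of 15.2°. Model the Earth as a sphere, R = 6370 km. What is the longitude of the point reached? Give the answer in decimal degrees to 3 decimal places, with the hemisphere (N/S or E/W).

δ = d/R = 1172.9/6370 = 0.184129 rad
φ₂ = arcsin(sin φ₁ cos δ + cos φ₁ sin δ cos θ)
   = arcsin(0.95502·0.98310 + 0.29653·0.18309·0.96502) = 82.42447°
λ₂ = λ₁ + atan2(sin θ sin δ cos φ₁, cos δ − sin φ₁ sin φ₂) = 134.59167°

134.592°E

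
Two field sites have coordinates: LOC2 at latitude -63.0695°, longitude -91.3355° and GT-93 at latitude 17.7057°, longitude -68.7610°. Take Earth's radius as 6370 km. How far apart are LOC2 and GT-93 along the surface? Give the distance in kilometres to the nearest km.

Δφ = 80.7752°,  Δλ = 22.5745°
a = sin²(Δφ/2) + cos φ₁ cos φ₂ sin²(Δλ/2) = 0.436375
c = 2·arcsin(√a) = 1.443200 rad = 82.6892°
d = R·c = 6370 × 1.443200 = 9193.2 km

9193 km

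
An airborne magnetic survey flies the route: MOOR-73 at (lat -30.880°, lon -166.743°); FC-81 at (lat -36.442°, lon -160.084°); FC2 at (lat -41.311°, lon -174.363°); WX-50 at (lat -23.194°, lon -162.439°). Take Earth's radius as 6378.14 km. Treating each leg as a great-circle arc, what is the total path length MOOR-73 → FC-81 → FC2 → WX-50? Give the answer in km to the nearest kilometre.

4525 km

MOOR-73→FC-81: c = 0.136970 rad, d = 873.62 km
FC-81→FC2: c = 0.211470 rad, d = 1348.78 km
FC2→WX-50: c = 0.361052 rad, d = 2302.84 km
Total = 873.62 + 1348.78 + 2302.84 = 4525.24 km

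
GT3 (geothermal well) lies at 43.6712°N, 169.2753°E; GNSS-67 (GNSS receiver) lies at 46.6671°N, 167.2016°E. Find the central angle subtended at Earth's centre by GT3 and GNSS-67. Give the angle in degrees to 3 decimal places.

Δφ = 2.9959°,  Δλ = -2.0737°
a = sin²(Δφ/2) + cos φ₁ cos φ₂ sin²(Δλ/2) = 0.000846
c = 2·arcsin(√a) = 0.058177 rad = 3.3333°

3.333°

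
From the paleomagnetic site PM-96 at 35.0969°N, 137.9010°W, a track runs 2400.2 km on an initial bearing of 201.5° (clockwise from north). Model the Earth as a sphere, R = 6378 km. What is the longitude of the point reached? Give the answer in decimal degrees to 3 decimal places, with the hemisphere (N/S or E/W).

145.908°W

δ = d/R = 2400.2/6378 = 0.376325 rad
φ₂ = arcsin(sin φ₁ cos δ + cos φ₁ sin δ cos θ)
   = arcsin(0.57496·0.93002 + 0.81818·0.36751·-0.93042) = 14.77139°
λ₂ = λ₁ + atan2(sin θ sin δ cos φ₁, cos δ − sin φ₁ sin φ₂) = -145.90803°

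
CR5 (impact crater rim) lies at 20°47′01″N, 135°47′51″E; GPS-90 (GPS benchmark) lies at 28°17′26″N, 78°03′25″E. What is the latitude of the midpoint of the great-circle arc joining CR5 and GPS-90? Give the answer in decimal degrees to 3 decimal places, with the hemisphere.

27.530°N

CR5: φ = +20.78361°, λ = +135.79750°
GPS-90: φ = +28.29056°, λ = +78.05694°
Bx = cos φ₂ cos Δλ = 0.470000,  By = cos φ₂ sin Δλ = -0.744633
φₘ = atan2(sin φ₁ + sin φ₂, √((cos φ₁ + Bx)² + By²)) = 27.52972°
λₘ = λ₁ + atan2(By, cos φ₁ + Bx) = 107.87323°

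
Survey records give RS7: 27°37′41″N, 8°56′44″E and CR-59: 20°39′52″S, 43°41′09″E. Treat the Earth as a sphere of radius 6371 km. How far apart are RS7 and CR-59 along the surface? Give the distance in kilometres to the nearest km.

6542 km

RS7: φ = +27.62806°, λ = +8.94556°
CR-59: φ = -20.66444°, λ = +43.68583°
Δφ = -48.2925°,  Δλ = 34.7403°
a = sin²(Δφ/2) + cos φ₁ cos φ₂ sin²(Δλ/2) = 0.241221
c = 2·arcsin(√a) = 1.026802 rad = 58.8314°
d = R·c = 6371 × 1.026802 = 6541.8 km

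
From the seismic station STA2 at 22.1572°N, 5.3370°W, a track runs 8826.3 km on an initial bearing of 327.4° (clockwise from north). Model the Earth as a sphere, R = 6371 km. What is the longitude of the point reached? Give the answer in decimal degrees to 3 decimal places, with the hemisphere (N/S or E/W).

110.303°W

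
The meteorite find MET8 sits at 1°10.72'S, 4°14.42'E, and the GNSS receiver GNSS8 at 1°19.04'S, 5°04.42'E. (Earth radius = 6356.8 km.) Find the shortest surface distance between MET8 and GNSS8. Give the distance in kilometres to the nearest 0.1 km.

93.7 km

MET8: φ = -1.17867°, λ = +4.24033°
GNSS8: φ = -1.31733°, λ = +5.07367°
Δφ = -0.1387°,  Δλ = 0.8333°
a = sin²(Δφ/2) + cos φ₁ cos φ₂ sin²(Δλ/2) = 0.000054
c = 2·arcsin(√a) = 0.014741 rad = 0.8446°
d = R·c = 6356.8 × 0.014741 = 93.7 km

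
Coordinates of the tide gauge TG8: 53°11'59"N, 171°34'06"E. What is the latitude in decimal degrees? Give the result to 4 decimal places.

53° + 11′/60 + 59″/3600 = 53 + 0.18333 + 0.01639 = 53.1997°

53.1997°N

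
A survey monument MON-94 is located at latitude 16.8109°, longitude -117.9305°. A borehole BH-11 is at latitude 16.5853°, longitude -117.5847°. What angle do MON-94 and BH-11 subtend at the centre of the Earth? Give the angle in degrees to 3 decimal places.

0.401°

Δφ = -0.2256°,  Δλ = 0.3458°
a = sin²(Δφ/2) + cos φ₁ cos φ₂ sin²(Δλ/2) = 0.000012
c = 2·arcsin(√a) = 0.006994 rad = 0.4008°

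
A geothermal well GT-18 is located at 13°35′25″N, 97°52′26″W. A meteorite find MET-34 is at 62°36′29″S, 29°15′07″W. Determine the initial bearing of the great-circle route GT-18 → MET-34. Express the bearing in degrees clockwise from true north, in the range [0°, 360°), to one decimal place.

154.6°

GT-18: φ = +13.59028°, λ = -97.87389°
MET-34: φ = -62.60806°, λ = -29.25194°
Δλ = 68.6219°
y = sin Δλ · cos φ₂ = 0.428420
x = cos φ₁ sin φ₂ − sin φ₁ cos φ₂ cos Δλ = -0.902427
θ = atan2(y, x) = 154.6044° → 154.6044° (mod 360°)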